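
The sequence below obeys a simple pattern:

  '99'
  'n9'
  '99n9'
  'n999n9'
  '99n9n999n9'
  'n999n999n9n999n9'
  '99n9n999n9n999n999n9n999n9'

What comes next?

n999n999n9n999n999n9n999n9n999n999n9n999n9

This is a Fibonacci-style word recurrence s(k) = s(k−2)·s(k−1): e.g. 99·n9 = 99n9.
The next term joins n999n999n9n999n9 and 99n9n999n9n999n999n9n999n9.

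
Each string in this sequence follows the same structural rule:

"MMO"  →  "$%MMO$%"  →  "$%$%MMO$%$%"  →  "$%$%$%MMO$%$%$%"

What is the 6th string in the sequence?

$%$%$%$%$%MMO$%$%$%$%$%

Every step adds $% to the front and $% to the end of the previous string.
From $%$%$%MMO$%$%$%, 2 further steps: $%$%$%MMO$%$%$% → $%$%$%$%MMO$%$%$%$% → (answer).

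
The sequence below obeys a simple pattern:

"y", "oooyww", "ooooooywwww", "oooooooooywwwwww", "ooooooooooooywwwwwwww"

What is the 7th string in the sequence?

ooooooooooooooooooywwwwwwwwwwww

s(k+1) = ooo·s(k)·ww, so each term gains ooo as a prefix and ww as a suffix.
From ooooooooooooywwwwwwww, 2 further steps: ooooooooooooywwwwwwww → oooooooooooooooywwwwwwwwww → (answer).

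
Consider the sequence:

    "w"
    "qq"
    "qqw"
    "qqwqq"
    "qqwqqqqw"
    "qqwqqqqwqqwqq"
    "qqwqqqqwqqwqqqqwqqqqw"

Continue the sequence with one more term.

From term 3 onward, concatenate the last term with the second-to-last: qq·w = qqw, qqw·qq = qqwqq, …
Continuing: qqwqqqqwqqwqqqqwqqqqw · qqwqqqqwqqwqq gives term 8.

qqwqqqqwqqwqqqqwqqqqwqqwqqqqwqqwqq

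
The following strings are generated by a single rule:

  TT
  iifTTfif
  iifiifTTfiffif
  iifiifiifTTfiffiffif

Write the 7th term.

Each term wraps the previous one in iif on the left and fif on the right.
From iifiifiifTTfiffiffif, 3 further steps: iifiifiifTTfiffiffif → iifiifiifiifTTfiffiffiffif → iifiifiifiifiifTTfiffiffiffiffif → (answer).

iifiifiifiifiifiifTTfiffiffiffiffiffif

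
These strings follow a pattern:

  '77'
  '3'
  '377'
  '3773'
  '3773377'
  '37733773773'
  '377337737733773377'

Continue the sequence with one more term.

Each term (from the third on) is the previous term followed by the one before it: term 3 = 3·77 = 377.
Continuing: 377337737733773377 · 37733773773 gives term 8.

37733773773377337737733773773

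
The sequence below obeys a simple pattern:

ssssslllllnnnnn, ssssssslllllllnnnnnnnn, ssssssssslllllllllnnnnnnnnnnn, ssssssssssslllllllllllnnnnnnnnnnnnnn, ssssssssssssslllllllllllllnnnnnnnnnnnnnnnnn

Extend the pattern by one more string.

The n-th term is 2n+1 s's then 2n+1 l's then 3n-1 n's, where the shown terms are n = 2, 3, 4, 5, 6.
Setting n = 7 gives 15, 15, 20 characters in each block.

ssssssssssssssslllllllllllllllnnnnnnnnnnnnnnnnnnnn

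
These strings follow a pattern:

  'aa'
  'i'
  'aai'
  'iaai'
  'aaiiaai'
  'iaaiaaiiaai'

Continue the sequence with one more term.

aaiiaaiiaaiaaiiaai

Each term (from the third on) is the two preceding terms concatenated in order: term 3 = aa·i = aai.
Continuing: aaiiaai · iaaiaaiiaai gives term 7.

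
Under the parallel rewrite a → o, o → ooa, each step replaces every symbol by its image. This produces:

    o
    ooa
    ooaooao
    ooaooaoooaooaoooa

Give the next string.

ooaooaoooaooaoooaooaooaoooaooaoooaooaooao

Replace each of the 17 characters of ooaooaoooaooaoooa in place — ooa ooa o ooa ooa o ooa ooa ooa o ooa ooa o ooa ooa ooa o — and concatenate.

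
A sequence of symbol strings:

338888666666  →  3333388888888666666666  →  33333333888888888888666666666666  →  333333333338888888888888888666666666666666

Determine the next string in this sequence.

3333333333333388888888888888888888666666666666666666

Reading off run lengths: 3 runs 2, 5, 8, 11; 8 runs 4, 8, 12, 16; 6 runs 6, 9, 12, 15 — each is linear in n (n = 1, 2, …).
Setting n = 5 gives 14, 20, 18 characters in each block.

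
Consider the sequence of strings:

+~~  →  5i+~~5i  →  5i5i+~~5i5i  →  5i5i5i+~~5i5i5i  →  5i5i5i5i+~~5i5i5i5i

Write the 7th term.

Every step adds 5i to the front and 5i to the end of the previous string.
From 5i5i5i5i+~~5i5i5i5i, 2 further steps: 5i5i5i5i+~~5i5i5i5i → 5i5i5i5i5i+~~5i5i5i5i5i → (answer).

5i5i5i5i5i5i+~~5i5i5i5i5i5i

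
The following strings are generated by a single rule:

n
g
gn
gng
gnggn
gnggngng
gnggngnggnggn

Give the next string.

gnggngnggnggngnggngng

This is a Fibonacci-style word recurrence s(k) = s(k−1)·s(k−2): e.g. g·n = gn.
Continuing: gnggngnggnggn · gnggngng gives term 8.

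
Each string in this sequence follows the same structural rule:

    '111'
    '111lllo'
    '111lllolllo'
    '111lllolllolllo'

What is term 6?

111lllolllolllolllolllo

Every step adds lllo to the end: s(k+1) = s(k)·lllo.
From 111lllolllolllo, 2 further steps: 111lllolllolllo → 111lllolllolllolllo → (answer).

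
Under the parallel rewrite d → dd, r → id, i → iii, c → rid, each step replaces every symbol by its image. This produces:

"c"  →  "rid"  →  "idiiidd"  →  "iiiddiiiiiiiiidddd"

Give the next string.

Applying the rule to each of the 18 symbols of iiiddiiiiiiiiidddd gives the pieces iii iii iii dd dd iii iii iii iii iii iii iii iii iii dd dd dd dd, which concatenate to the answer.

iiiiiiiiiddddiiiiiiiiiiiiiiiiiiiiiiiiiiidddddddd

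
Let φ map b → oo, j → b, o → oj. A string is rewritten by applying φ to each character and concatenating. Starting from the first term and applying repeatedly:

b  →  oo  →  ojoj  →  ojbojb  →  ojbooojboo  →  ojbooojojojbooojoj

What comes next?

ojbooojojojbojbojbooojojojbojb

Replace each of the 18 characters of ojbooojojojbooojoj in place — oj b oo oj oj oj b oj b oj b oo oj oj oj b oj b — and concatenate.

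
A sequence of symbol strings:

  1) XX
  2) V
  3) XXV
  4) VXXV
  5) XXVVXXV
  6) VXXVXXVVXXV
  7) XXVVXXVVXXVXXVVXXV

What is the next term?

This is a Fibonacci-style word recurrence s(k) = s(k−2)·s(k−1): e.g. XX·V = XXV.
The next term joins VXXVXXVVXXV and XXVVXXVVXXVXXVVXXV.

VXXVXXVVXXVXXVVXXVVXXVXXVVXXV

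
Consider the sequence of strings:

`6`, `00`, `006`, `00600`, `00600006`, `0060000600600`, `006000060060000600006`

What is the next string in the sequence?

Each term (from the third on) is the previous term followed by the one before it: term 3 = 00·6 = 006.
Continuing: 006000060060000600006 · 0060000600600 gives term 8.

0060000600600006000060060000600600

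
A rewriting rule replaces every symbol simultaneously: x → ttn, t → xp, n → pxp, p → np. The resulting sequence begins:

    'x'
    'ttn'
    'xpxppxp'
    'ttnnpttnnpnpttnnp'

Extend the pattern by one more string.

φ(ttnnpttnnpnpttnnp) expands symbol-by-symbol to xp xp pxp pxp np xp xp pxp pxp np pxp np xp xp pxp pxp np; joining the 17 pieces gives the next term.

xpxppxppxpnpxpxppxppxpnppxpnpxpxppxppxpnp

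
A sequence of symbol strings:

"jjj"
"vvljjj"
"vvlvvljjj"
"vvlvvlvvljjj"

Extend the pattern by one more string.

vvlvvlvvlvvljjj

The strings grow by a fixed prefix vvl each time.
One more step from vvlvvlvvljjj gives the answer.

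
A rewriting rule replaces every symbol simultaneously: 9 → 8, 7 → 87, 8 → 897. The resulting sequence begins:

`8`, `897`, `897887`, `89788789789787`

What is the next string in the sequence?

Rewriting the 14 symbols of 89788789789787 one by one yields 897 8 87 897 897 87 897 8 87 897 8 87 897 87; concatenated:

8978878978978789788789788789787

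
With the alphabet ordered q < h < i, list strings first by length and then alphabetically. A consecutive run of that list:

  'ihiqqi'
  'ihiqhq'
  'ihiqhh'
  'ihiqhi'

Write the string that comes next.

ihiqiq

Find the rightmost character of ihiqhi below i, bump it to the next letter, and reset everything to its right to q.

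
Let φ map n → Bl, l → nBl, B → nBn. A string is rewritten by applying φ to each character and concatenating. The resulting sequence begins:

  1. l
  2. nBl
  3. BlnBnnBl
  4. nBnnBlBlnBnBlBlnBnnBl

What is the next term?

Replace each of the 21 characters of nBnnBlBlnBnBlBlnBnnBl in place — Bl nBn Bl Bl nBn nBl nBn nBl Bl nBn Bl nBn nBl nBn nBl Bl nBn Bl Bl nBn nBl — and concatenate.

BlnBnBlBlnBnnBlnBnnBlBlnBnBlnBnnBlnBnnBlBlnBnBlBlnBnnBl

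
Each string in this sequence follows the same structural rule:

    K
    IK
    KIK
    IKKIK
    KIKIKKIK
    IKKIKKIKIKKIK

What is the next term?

KIKIKKIKIKKIKKIKIKKIK

From term 3 onward, concatenate the second-to-last term with the last: K·IK = KIK, IK·KIK = IKKIK, …
So term 7 is KIKIKKIK·IKKIKKIKIKKIK.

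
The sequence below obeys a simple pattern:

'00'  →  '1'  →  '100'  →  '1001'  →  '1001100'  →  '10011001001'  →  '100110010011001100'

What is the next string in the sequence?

10011001001100110010011001001

Each term (from the third on) is the previous term followed by the one before it: term 3 = 1·00 = 100.
The next term joins 100110010011001100 and 10011001001.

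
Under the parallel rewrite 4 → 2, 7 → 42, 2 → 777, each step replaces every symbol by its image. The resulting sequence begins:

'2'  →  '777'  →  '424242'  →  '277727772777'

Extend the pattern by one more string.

777424242777424242777424242

Apply φ to 277727772777 symbol by symbol: 2→777, 7→42, 7→42, 7→42, 2→777, 7→42, 7→42, 7→42, 2→777, 7→42, 7→42, 7→42; joined: 777 42 42 42 777 42 42 42 777 42 42 42.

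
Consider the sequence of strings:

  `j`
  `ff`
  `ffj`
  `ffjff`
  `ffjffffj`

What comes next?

From term 3 onward, concatenate the last term with the second-to-last: ff·j = ffj, ffj·ff = ffjff, …
So term 6 is ffjffffj·ffjff.

ffjffffjffjff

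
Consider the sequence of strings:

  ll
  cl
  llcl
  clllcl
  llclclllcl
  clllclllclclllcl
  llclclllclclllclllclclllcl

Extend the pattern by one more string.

clllclllclclllclllclclllclclllclllclclllcl

From term 3 onward, concatenate the second-to-last term with the last: ll·cl = llcl, cl·llcl = clllcl, …
So term 8 is clllclllclclllcl·llclclllclclllclllclclllcl.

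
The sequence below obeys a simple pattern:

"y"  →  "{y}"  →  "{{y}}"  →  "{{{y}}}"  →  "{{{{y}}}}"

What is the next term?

{{{{{y}}}}}

Every step adds { to the front and } to the end of the previous string.
One more step from {{{{y}}}} gives the answer.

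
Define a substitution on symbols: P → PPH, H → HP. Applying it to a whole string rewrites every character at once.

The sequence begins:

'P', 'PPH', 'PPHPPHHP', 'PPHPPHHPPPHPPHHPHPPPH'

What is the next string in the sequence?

Rewriting the 21 symbols of PPHPPHHPPPHPPHHPHPPPH one by one yields PPH PPH HP PPH PPH HP HP PPH PPH PPH HP PPH PPH HP HP PPH HP PPH PPH PPH HP; concatenated:

PPHPPHHPPPHPPHHPHPPPHPPHPPHHPPPHPPHHPHPPPHHPPPHPPHPPHHP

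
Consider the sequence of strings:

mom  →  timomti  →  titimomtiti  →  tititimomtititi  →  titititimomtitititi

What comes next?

Each term wraps the previous one in ti on the left and ti on the right.
So the next term is ti·titititimomtitititi·ti.

tititititimomtititititi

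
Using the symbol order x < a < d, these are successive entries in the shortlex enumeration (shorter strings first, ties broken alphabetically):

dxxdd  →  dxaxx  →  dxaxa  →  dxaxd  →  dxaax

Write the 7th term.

dxaad

Continuing the enumeration 2 steps past dxaax: dxaax → dxaaa → (answer).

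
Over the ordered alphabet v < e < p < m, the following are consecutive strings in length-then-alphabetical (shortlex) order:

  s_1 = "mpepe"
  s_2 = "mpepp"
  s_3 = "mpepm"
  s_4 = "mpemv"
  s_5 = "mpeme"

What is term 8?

Advancing 3 positions from mpeme through mpeme → mpemp → mpemm reaches term 8.

mppvv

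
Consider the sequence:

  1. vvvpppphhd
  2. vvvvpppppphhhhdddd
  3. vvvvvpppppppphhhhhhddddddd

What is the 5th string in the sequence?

The n-th term is n+2 v's then 2n+2 p's then 2n h's then 3n-2 d's (n = 1, 2, …).
At n = 5 the blocks have lengths 7, 12, 10, 13.

vvvvvvvpppppppppppphhhhhhhhhhddddddddddddd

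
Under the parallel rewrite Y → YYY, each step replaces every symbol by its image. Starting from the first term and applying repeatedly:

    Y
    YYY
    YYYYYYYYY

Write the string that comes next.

Expanding YYYYYYYYY: Y→YYY, Y→YYY, Y→YYY, Y→YYY, Y→YYY, Y→YYY, Y→YYY, Y→YYY, Y→YYY. Concatenated: YYY YYY YYY YYY YYY YYY YYY YYY YYY.

YYYYYYYYYYYYYYYYYYYYYYYYYYY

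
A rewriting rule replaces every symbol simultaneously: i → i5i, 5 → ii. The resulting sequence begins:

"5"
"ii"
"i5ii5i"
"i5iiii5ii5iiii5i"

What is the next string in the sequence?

i5iiii5ii5ii5ii5iiii5ii5iiii5ii5ii5ii5iiii5i

Replace each of the 16 characters of i5iiii5ii5iiii5i in place — i5i ii i5i i5i i5i i5i ii i5i i5i ii i5i i5i i5i i5i ii i5i — and concatenate.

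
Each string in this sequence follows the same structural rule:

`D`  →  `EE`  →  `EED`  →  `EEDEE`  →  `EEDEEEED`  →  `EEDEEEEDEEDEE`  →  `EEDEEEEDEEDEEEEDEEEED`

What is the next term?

EEDEEEEDEEDEEEEDEEEEDEEDEEEEDEEDEE

This is a Fibonacci-style word recurrence s(k) = s(k−1)·s(k−2): e.g. EE·D = EED.
So term 8 is EEDEEEEDEEDEEEEDEEEED·EEDEEEEDEEDEE.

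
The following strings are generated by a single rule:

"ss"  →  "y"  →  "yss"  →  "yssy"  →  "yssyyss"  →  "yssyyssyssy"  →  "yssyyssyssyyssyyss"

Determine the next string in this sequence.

yssyyssyssyyssyyssyssyyssyssy

Each term (from the third on) is the previous term followed by the one before it: term 3 = y·ss = yss.
The next term joins yssyyssyssyyssyyss and yssyyssyssy.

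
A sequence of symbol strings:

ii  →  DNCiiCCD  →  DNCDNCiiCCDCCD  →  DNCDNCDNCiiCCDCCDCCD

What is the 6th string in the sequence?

Each term wraps the previous one in DNC on the left and CCD on the right.
From DNCDNCDNCiiCCDCCDCCD, 2 further steps: DNCDNCDNCiiCCDCCDCCD → DNCDNCDNCDNCiiCCDCCDCCDCCD → (answer).

DNCDNCDNCDNCDNCiiCCDCCDCCDCCDCCD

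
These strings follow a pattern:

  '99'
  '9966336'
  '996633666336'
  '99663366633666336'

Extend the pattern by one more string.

Each term is the previous one with 66336 appended.
So the next term is 99663366633666336·66336.

9966336663366633666336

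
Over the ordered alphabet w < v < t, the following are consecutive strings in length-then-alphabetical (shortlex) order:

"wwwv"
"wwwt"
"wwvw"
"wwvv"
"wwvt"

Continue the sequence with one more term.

wwtw

The successor of wwvt increments the rightmost position that isn't already t and resets every position after it to w.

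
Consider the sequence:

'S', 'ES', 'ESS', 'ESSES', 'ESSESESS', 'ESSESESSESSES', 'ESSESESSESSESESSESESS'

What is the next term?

From term 3 onward, concatenate the last term with the second-to-last: ES·S = ESS, ESS·ES = ESSES, …
Continuing: ESSESESSESSESESSESESS · ESSESESSESSES gives term 8.

ESSESESSESSESESSESESSESSESESSESSES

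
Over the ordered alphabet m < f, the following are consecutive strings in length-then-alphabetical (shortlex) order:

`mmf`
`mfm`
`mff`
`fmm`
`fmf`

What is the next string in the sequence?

Treat fmf as a base-2 numeral over the given alphabet and add one, carrying through any trailing f's.

ffm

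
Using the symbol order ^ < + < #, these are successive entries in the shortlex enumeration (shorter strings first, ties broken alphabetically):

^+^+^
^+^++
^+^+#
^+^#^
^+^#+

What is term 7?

^++^^

Stepping forward 2 times from ^+^#+: ^+^#+ → ^+^##, then the target.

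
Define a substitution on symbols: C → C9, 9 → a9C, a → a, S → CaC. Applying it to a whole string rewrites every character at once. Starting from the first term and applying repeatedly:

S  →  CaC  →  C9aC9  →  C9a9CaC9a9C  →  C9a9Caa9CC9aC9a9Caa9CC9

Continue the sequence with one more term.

Replace each of the 23 characters of C9a9Caa9CC9aC9a9Caa9CC9 in place — C9 a9C a a9C C9 a a a9C C9 C9 a9C a C9 a9C a a9C C9 a a a9C C9 C9 a9C — and concatenate.

C9a9Caa9CC9aaa9CC9C9a9CaC9a9Caa9CC9aaa9CC9C9a9C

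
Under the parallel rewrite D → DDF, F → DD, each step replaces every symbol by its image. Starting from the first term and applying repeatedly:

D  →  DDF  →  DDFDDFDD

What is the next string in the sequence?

Apply φ to DDFDDFDD symbol by symbol: D→DDF, D→DDF, F→DD, D→DDF, D→DDF, F→DD, D→DDF, D→DDF; joined: DDF DDF DD DDF DDF DD DDF DDF.

DDFDDFDDDDFDDFDDDDFDDF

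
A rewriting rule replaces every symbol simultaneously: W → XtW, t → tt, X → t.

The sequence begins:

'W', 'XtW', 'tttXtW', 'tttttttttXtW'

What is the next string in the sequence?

Rewriting each symbol of tttttttttXtW: t→tt, t→tt, t→tt, t→tt, t→tt, t→tt, t→tt, t→tt, t→tt, X→t, t→tt, W→XtW, which concatenates to tt tt tt tt tt tt tt tt tt t tt XtW.

tttttttttttttttttttttXtW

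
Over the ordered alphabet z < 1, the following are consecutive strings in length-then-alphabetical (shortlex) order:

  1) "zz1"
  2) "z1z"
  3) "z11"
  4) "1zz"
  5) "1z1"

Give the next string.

11z

Treat 1z1 as a base-2 numeral over the given alphabet and add one, carrying through any trailing 1's.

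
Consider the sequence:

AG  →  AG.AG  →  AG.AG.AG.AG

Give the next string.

Every step duplicates the string with '.' between the halves.
One more doubling of AG.AG.AG.AG gives the answer.

AG.AG.AG.AG.AG.AG.AG.AG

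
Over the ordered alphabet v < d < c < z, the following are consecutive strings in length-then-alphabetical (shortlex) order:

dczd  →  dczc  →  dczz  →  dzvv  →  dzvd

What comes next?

dzvc

The successor of dzvd increments the rightmost position that isn't already z and resets every position after it to v.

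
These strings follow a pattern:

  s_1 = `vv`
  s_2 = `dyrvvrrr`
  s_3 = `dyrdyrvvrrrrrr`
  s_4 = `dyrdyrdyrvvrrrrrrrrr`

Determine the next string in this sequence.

dyrdyrdyrdyrvvrrrrrrrrrrrr

Every step adds dyr to the front and rrr to the end of the previous string.
So the next term is dyr·dyrdyrdyrvvrrrrrrrrr·rrr.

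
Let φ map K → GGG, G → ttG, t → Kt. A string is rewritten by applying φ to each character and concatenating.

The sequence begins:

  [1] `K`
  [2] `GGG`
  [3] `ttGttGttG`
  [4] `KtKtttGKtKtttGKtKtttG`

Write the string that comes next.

Applying the rule to each of the 21 symbols of KtKtttGKtKtttGKtKtttG gives the pieces GGG Kt GGG Kt Kt Kt ttG GGG Kt GGG Kt Kt Kt ttG GGG Kt GGG Kt Kt Kt ttG, which concatenate to the answer.

GGGKtGGGKtKtKtttGGGGKtGGGKtKtKtttGGGGKtGGGKtKtKtttG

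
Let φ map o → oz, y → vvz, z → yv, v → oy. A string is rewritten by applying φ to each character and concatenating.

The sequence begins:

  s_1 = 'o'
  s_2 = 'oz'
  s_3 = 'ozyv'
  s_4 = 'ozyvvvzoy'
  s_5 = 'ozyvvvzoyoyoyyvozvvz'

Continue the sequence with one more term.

φ(ozyvvvzoyoyoyyvozvvz) expands symbol-by-symbol to oz yv vvz oy oy oy yv oz vvz oz vvz oz vvz vvz oy oz yv oy oy yv; joining the 20 pieces gives the next term.

ozyvvvzoyoyoyyvozvvzozvvzozvvzvvzoyozyvoyoyyv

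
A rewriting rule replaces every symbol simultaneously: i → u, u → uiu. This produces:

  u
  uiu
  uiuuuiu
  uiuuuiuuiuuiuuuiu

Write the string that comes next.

Rewriting the 17 symbols of uiuuuiuuiuuiuuuiu one by one yields uiu u uiu uiu uiu u uiu uiu u uiu uiu u uiu uiu uiu u uiu; concatenated:

uiuuuiuuiuuiuuuiuuiuuuiuuiuuuiuuiuuiuuuiu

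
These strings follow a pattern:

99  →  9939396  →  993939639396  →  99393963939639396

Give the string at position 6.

993939639396393963939639396

Each term is the previous one with 39396 appended.
From 99393963939639396, 2 further steps: 99393963939639396 → 9939396393963939639396 → (answer).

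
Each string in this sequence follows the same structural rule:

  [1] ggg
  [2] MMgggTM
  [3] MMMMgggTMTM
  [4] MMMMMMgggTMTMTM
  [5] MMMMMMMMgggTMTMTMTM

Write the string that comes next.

MMMMMMMMMMgggTMTMTMTMTM

Every step adds MM to the front and TM to the end of the previous string.
One more step from MMMMMMMMgggTMTMTMTM gives the answer.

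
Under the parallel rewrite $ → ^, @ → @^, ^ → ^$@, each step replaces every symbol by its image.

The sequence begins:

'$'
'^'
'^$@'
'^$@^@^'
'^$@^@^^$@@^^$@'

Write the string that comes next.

^$@^@^^$@@^^$@^$@^@^@^^$@^$@^@^

φ(^$@^@^^$@@^^$@) expands symbol-by-symbol to ^$@ ^ @^ ^$@ @^ ^$@ ^$@ ^ @^ @^ ^$@ ^$@ ^ @^; joining the 14 pieces gives the next term.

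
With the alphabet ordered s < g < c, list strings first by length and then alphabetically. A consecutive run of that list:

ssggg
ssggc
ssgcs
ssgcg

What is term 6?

Advancing 2 positions from ssgcg through ssgcg → ssgcc reaches term 6.

sscss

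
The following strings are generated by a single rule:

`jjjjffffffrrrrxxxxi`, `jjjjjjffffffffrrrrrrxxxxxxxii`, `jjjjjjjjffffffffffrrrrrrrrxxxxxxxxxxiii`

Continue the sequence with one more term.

jjjjjjjjjjffffffffffffrrrrrrrrrrxxxxxxxxxxxxxiiii

Term n consists of 2n j's, followed by 2n+2 f's, followed by 2n r's, followed by 3n-2 x's, followed by n-1 i's, where the shown terms are n = 2, 3, 4.
Setting n = 5 gives 10, 12, 10, 13, 4 characters in each block.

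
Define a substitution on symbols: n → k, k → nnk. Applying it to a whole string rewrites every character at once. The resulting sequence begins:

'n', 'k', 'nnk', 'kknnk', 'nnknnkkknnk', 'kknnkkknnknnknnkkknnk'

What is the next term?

nnknnkkknnknnknnkkknnkkknnkkknnknnknnkkknnk

Replace each of the 21 characters of kknnkkknnknnknnkkknnk in place — nnk nnk k k nnk nnk nnk k k nnk k k nnk k k nnk nnk nnk k k nnk — and concatenate.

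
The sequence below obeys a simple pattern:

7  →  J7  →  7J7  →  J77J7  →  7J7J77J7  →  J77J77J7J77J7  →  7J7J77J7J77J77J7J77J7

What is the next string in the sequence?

J77J77J7J77J77J7J77J7J77J77J7J77J7

Each term (from the third on) is the two preceding terms concatenated in order: term 3 = 7·J7 = 7J7.
The next term joins J77J77J7J77J7 and 7J7J77J7J77J77J7J77J7.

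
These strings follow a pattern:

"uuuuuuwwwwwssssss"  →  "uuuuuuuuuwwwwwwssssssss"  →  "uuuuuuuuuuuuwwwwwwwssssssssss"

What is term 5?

The n-th term is 3n u's then n+3 w's then 2n+2 s's, where the shown terms are n = 2, 3, 4.
For term 5, n = 6, so the run lengths are 18, 9, 14.

uuuuuuuuuuuuuuuuuuwwwwwwwwwssssssssssssss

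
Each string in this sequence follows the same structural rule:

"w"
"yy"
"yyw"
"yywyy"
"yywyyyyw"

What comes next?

Each term (from the third on) is the previous term followed by the one before it: term 3 = yy·w = yyw.
Continuing: yywyyyyw · yywyy gives term 6.

yywyyyywyywyy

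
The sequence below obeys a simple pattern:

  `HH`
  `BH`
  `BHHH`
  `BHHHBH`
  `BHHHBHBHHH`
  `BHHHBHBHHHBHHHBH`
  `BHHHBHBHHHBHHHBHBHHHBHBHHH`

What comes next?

BHHHBHBHHHBHHHBHBHHHBHBHHHBHHHBHBHHHBHHHBH

From term 3 onward, concatenate the last term with the second-to-last: BH·HH = BHHH, BHHH·BH = BHHHBH, …
Continuing: BHHHBHBHHHBHHHBHBHHHBHBHHH · BHHHBHBHHHBHHHBH gives term 8.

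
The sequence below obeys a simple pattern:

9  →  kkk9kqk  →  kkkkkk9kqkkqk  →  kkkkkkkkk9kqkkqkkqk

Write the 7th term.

kkkkkkkkkkkkkkkkkk9kqkkqkkqkkqkkqkkqk

Every step adds kkk to the front and kqk to the end of the previous string.
From kkkkkkkkk9kqkkqkkqk, 3 further steps: kkkkkkkkk9kqkkqkkqk → kkkkkkkkkkkk9kqkkqkkqkkqk → kkkkkkkkkkkkkkk9kqkkqkkqkkqkkqk → (answer).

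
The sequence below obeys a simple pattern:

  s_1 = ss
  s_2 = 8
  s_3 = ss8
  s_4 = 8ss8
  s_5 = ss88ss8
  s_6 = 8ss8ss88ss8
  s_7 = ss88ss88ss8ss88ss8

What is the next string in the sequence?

8ss8ss88ss8ss88ss88ss8ss88ss8

Each term (from the third on) is the two preceding terms concatenated in order: term 3 = ss·8 = ss8.
So term 8 is 8ss8ss88ss8·ss88ss88ss8ss88ss8.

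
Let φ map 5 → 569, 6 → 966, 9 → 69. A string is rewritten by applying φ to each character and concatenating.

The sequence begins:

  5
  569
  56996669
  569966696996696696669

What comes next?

Rewriting the 21 symbols of 569966696996696696669 one by one yields 569 966 69 69 966 966 966 69 966 69 69 966 966 69 966 966 69 966 966 966 69; concatenated:

5699666969966966966699666969966966699669666996696696669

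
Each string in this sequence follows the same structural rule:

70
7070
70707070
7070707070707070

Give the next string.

70707070707070707070707070707070

Each string is two copies of the previous one concatenated.
One more doubling of 7070707070707070 gives the answer.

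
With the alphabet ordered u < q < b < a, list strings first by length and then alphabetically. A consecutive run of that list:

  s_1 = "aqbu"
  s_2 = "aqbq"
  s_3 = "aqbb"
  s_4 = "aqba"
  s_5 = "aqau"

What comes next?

Find the rightmost character of aqau below a, bump it to the next letter, and reset everything to its right to u.

aqaq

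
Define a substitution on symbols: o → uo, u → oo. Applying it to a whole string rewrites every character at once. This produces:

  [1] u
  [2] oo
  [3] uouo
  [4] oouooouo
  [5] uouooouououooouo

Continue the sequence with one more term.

Rewriting the 16 symbols of uouooouououooouo one by one yields oo uo oo uo uo uo oo uo oo uo oo uo uo uo oo uo; concatenated:

oouooouououooouooouooouououooouo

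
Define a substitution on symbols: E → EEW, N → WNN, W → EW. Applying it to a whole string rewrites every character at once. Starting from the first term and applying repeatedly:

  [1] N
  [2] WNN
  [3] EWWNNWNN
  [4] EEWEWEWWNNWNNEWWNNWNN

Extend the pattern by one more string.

φ(EEWEWEWWNNWNNEWWNNWNN) expands symbol-by-symbol to EEW EEW EW EEW EW EEW EW EW WNN WNN EW WNN WNN EEW EW EW WNN WNN EW WNN WNN; joining the 21 pieces gives the next term.

EEWEEWEWEEWEWEEWEWEWWNNWNNEWWNNWNNEEWEWEWWNNWNNEWWNNWNN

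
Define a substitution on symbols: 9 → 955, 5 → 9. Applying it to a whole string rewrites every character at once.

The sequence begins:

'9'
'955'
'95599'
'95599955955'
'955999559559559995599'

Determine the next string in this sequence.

Rewriting the 21 symbols of 955999559559559995599 one by one yields 955 9 9 955 955 955 9 9 955 9 9 955 9 9 955 955 955 9 9 955 955; concatenated:

9559995595595599955999559995595595599955955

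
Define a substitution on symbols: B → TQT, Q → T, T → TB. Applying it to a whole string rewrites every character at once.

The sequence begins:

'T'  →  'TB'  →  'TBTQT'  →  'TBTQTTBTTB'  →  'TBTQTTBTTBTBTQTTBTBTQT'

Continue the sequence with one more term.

Rewriting the 22 symbols of TBTQTTBTTBTBTQTTBTBTQT one by one yields TB TQT TB T TB TB TQT TB TB TQT TB TQT TB T TB TB TQT TB TQT TB T TB; concatenated:

TBTQTTBTTBTBTQTTBTBTQTTBTQTTBTTBTBTQTTBTQTTBTTB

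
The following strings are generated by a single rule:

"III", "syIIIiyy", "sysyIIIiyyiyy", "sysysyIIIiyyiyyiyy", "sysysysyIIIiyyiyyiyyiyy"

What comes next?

Every step adds sy to the front and iyy to the end of the previous string.
So the next term is sy·sysysysyIIIiyyiyyiyyiyy·iyy.

sysysysysyIIIiyyiyyiyyiyyiyy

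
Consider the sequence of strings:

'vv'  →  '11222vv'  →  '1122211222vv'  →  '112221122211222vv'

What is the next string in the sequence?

Every step adds 11222 at the front: s(k+1) = 11222·s(k).
Applying this once more to 112221122211222vv:

11222112221122211222vv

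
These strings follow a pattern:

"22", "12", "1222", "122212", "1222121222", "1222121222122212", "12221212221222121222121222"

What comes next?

This is a Fibonacci-style word recurrence s(k) = s(k−1)·s(k−2): e.g. 12·22 = 1222.
Continuing: 12221212221222121222121222 · 1222121222122212 gives term 8.

122212122212221212221212221222121222122212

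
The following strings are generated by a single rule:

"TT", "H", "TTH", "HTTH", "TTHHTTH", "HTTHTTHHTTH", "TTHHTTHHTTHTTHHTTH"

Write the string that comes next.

Each term (from the third on) is the two preceding terms concatenated in order: term 3 = TT·H = TTH.
So term 8 is HTTHTTHHTTH·TTHHTTHHTTHTTHHTTH.

HTTHTTHHTTHTTHHTTHHTTHTTHHTTH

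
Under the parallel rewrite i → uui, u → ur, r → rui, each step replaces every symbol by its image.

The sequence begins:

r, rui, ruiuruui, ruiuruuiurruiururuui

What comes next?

Applying the rule to each of the 20 symbols of ruiuruuiurruiururuui gives the pieces rui ur uui ur rui ur ur uui ur rui rui ur uui ur rui ur rui ur ur uui, which concatenate to the answer.

ruiuruuiurruiururuuiurruiruiuruuiurruiurruiururuui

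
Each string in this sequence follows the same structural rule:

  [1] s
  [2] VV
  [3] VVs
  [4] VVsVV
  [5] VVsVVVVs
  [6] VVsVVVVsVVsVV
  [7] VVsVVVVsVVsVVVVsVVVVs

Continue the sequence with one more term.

This is a Fibonacci-style word recurrence s(k) = s(k−1)·s(k−2): e.g. VV·s = VVs.
Continuing: VVsVVVVsVVsVVVVsVVVVs · VVsVVVVsVVsVV gives term 8.

VVsVVVVsVVsVVVVsVVVVsVVsVVVVsVVsVV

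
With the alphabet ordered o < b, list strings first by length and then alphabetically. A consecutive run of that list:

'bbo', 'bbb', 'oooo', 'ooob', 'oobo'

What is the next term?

Treat oobo as a base-2 numeral over the given alphabet and add one, carrying through any trailing b's.

oobb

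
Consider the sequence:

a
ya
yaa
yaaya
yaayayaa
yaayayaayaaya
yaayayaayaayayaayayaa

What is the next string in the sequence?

From term 3 onward, concatenate the last term with the second-to-last: ya·a = yaa, yaa·ya = yaaya, …
The next term joins yaayayaayaayayaayayaa and yaayayaayaaya.

yaayayaayaayayaayayaayaayayaayaaya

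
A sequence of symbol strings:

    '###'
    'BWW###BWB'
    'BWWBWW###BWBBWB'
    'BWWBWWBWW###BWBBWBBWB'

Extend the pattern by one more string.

s(k+1) = BWW·s(k)·BWB, so each term gains BWW as a prefix and BWB as a suffix.
So the next term is BWW·BWWBWWBWW###BWBBWBBWB·BWB.

BWWBWWBWWBWW###BWBBWBBWBBWB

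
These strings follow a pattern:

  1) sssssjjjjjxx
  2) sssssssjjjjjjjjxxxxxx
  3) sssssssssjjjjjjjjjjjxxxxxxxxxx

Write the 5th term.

Term n consists of 2n+3 s's, followed by 3n+2 j's, followed by 4n-2 x's (n = 1, 2, …).
Setting n = 5 gives 13, 17, 18 characters in each block.

sssssssssssssjjjjjjjjjjjjjjjjjxxxxxxxxxxxxxxxxxx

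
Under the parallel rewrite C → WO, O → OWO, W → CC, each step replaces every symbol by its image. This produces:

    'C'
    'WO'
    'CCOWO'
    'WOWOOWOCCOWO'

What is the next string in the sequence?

CCOWOCCOWOOWOCCOWOWOWOOWOCCOWO

Apply φ to WOWOOWOCCOWO symbol by symbol: W→CC, O→OWO, W→CC, O→OWO, O→OWO, W→CC, O→OWO, C→WO, C→WO, O→OWO, W→CC, O→OWO; joined: CC OWO CC OWO OWO CC OWO WO WO OWO CC OWO.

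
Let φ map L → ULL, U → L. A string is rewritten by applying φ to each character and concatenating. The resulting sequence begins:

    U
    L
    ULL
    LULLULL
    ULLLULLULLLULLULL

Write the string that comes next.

LULLULLULLLULLULLLULLULLULLLULLULLLULLULL

φ(ULLLULLULLLULLULL) expands symbol-by-symbol to L ULL ULL ULL L ULL ULL L ULL ULL ULL L ULL ULL L ULL ULL; joining the 17 pieces gives the next term.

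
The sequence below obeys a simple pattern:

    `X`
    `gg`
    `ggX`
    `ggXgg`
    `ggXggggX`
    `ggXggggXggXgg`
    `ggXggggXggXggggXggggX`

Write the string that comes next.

From term 3 onward, concatenate the last term with the second-to-last: gg·X = ggX, ggX·gg = ggXgg, …
The next term joins ggXggggXggXggggXggggX and ggXggggXggXgg.

ggXggggXggXggggXggggXggXggggXggXgg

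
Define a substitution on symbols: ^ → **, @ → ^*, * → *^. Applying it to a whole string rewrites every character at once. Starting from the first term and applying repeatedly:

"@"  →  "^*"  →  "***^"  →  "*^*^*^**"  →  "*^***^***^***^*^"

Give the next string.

Applying the rule to each of the 16 symbols of *^***^***^***^*^ gives the pieces *^ ** *^ *^ *^ ** *^ *^ *^ ** *^ *^ *^ ** *^ **, which concatenate to the answer.

*^***^*^*^***^*^*^***^*^*^***^**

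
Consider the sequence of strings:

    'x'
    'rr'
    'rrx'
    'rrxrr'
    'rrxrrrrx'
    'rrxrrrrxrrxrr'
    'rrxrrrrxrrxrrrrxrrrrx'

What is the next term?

rrxrrrrxrrxrrrrxrrrrxrrxrrrrxrrxrr

This is a Fibonacci-style word recurrence s(k) = s(k−1)·s(k−2): e.g. rr·x = rrx.
Continuing: rrxrrrrxrrxrrrrxrrrrx · rrxrrrrxrrxrr gives term 8.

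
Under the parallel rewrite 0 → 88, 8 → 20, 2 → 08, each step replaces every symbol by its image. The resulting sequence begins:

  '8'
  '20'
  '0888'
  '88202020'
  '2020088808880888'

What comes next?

08880888882020208820202088202020

φ(2020088808880888) expands symbol-by-symbol to 08 88 08 88 88 20 20 20 88 20 20 20 88 20 20 20; joining the 16 pieces gives the next term.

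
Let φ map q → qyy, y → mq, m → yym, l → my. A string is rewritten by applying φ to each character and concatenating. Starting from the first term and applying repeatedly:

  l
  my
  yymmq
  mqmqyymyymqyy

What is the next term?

Rewriting the 13 symbols of mqmqyymyymqyy one by one yields yym qyy yym qyy mq mq yym mq mq yym qyy mq mq; concatenated:

yymqyyyymqyymqmqyymmqmqyymqyymqmq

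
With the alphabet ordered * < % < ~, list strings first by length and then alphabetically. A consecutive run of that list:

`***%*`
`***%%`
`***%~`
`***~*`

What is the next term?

***~%

The successor of ***~* increments the rightmost position that isn't already ~ and resets every position after it to *.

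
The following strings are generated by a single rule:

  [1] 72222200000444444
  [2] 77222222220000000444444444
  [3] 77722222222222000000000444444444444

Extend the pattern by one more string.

77772222222222222200000000000444444444444444

Reading off run lengths: 7 runs 1, 2, 3; 2 runs 5, 8, 11; 0 runs 5, 7, 9; 4 runs 6, 9, 12 — each is linear in n, where the shown terms are n = 2, 3, 4.
Setting n = 5 gives 4, 14, 11, 15 characters in each block.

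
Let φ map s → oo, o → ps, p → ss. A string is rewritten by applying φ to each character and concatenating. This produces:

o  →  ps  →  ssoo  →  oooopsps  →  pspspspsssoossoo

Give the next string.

ssoossoossoossoooooopspsoooopsps

φ(pspspspsssoossoo) expands symbol-by-symbol to ss oo ss oo ss oo ss oo oo oo ps ps oo oo ps ps; joining the 16 pieces gives the next term.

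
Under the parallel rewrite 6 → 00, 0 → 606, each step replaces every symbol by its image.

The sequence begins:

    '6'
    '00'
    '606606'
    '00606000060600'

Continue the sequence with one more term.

Rewriting the 14 symbols of 00606000060600 one by one yields 606 606 00 606 00 606 606 606 606 00 606 00 606 606; concatenated:

60660600606006066066066060060600606606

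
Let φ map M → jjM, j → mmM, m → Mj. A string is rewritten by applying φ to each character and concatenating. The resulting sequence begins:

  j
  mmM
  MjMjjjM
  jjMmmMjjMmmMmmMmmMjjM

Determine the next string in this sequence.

Replace each of the 21 characters of jjMmmMjjMmmMmmMmmMjjM in place — mmM mmM jjM Mj Mj jjM mmM mmM jjM Mj Mj jjM Mj Mj jjM Mj Mj jjM mmM mmM jjM — and concatenate.

mmMmmMjjMMjMjjjMmmMmmMjjMMjMjjjMMjMjjjMMjMjjjMmmMmmMjjM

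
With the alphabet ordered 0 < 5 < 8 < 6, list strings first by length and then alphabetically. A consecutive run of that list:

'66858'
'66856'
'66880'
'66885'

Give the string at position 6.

Stepping forward 2 times from 66885: 66885 → 66888, then the target.

66886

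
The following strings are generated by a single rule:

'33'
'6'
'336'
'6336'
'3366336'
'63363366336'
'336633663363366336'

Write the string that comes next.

Each term (from the third on) is the two preceding terms concatenated in order: term 3 = 33·6 = 336.
The next term joins 63363366336 and 336633663363366336.

63363366336336633663363366336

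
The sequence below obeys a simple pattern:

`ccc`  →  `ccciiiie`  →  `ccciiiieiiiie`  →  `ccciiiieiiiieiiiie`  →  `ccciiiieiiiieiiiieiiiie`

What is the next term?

Each term is the previous one with iiiie appended.
One more step from ccciiiieiiiieiiiieiiiie gives the answer.

ccciiiieiiiieiiiieiiiieiiiie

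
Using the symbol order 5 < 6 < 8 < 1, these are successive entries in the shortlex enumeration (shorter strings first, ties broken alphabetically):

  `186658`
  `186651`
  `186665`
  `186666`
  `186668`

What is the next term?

186661

Find the rightmost character of 186668 below 1, bump it to the next letter, and reset everything to its right to 5.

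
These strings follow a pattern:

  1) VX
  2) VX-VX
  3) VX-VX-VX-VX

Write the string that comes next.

Every step duplicates the string with '-' between the halves.
One more doubling of VX-VX-VX-VX gives the answer.

VX-VX-VX-VX-VX-VX-VX-VX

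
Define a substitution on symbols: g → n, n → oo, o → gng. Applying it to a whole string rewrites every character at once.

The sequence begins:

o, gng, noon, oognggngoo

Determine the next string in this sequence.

Apply φ to oognggngoo symbol by symbol: o→gng, o→gng, g→n, n→oo, g→n, g→n, n→oo, g→n, o→gng, o→gng; joined: gng gng n oo n n oo n gng gng.

gnggngnoonnoongnggng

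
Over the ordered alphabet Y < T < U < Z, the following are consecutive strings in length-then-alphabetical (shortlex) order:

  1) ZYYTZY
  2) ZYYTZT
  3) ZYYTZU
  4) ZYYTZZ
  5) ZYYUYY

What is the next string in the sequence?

The successor of ZYYUYY increments the rightmost position that isn't already Z and resets every position after it to Y.

ZYYUYT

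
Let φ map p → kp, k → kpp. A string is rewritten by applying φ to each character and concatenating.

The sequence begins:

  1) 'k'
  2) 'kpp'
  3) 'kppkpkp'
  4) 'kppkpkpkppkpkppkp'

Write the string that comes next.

kppkpkpkppkpkppkpkppkpkpkppkpkppkpkpkppkp

Replace each of the 17 characters of kppkpkpkppkpkppkp in place — kpp kp kp kpp kp kpp kp kpp kp kp kpp kp kpp kp kp kpp kp — and concatenate.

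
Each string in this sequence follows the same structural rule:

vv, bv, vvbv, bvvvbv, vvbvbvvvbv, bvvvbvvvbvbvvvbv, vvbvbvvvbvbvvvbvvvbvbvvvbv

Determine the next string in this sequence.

From term 3 onward, concatenate the second-to-last term with the last: vv·bv = vvbv, bv·vvbv = bvvvbv, …
The next term joins bvvvbvvvbvbvvvbv and vvbvbvvvbvbvvvbvvvbvbvvvbv.

bvvvbvvvbvbvvvbvvvbvbvvvbvbvvvbvvvbvbvvvbv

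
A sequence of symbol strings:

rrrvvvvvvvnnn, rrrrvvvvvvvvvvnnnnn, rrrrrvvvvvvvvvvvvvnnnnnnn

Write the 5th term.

rrrrrrrvvvvvvvvvvvvvvvvvvvnnnnnnnnnnn

The n-th term is n+1 r's then 3n+1 v's then 2n-1 n's, where the shown terms are n = 2, 3, 4.
For term 5, n = 6, so the run lengths are 7, 19, 11.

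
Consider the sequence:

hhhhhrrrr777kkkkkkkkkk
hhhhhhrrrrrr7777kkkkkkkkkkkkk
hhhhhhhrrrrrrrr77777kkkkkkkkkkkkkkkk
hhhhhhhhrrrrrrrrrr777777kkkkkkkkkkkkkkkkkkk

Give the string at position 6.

hhhhhhhhhhrrrrrrrrrrrrrr77777777kkkkkkkkkkkkkkkkkkkkkkkkk

Reading off run lengths: h runs 5, 6, 7, 8; r runs 4, 6, 8, 10; 7 runs 3, 4, 5, 6; k runs 10, 13, 16, 19 — each is linear in n, where the shown terms are n = 3, 4, 5, 6.
Setting n = 8 gives 10, 14, 8, 25 characters in each block.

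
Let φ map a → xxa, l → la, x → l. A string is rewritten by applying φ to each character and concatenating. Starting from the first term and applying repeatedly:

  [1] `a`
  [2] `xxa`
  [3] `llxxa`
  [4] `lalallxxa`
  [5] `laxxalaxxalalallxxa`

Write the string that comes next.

Rewriting the 19 symbols of laxxalaxxalalallxxa one by one yields la xxa l l xxa la xxa l l xxa la xxa la xxa la la l l xxa; concatenated:

laxxallxxalaxxallxxalaxxalaxxalalallxxa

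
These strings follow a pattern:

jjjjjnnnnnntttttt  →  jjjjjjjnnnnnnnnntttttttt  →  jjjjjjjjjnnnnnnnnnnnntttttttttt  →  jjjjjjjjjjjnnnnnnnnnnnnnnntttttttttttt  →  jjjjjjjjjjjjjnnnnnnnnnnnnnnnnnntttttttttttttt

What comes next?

jjjjjjjjjjjjjjjnnnnnnnnnnnnnnnnnnnnntttttttttttttttt

Each string has the form j^{2n+1} n^{3n} t^{2n+2}, where the shown terms are n = 2, 3, 4, 5, 6.
Setting n = 7 gives 15, 21, 16 characters in each block.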